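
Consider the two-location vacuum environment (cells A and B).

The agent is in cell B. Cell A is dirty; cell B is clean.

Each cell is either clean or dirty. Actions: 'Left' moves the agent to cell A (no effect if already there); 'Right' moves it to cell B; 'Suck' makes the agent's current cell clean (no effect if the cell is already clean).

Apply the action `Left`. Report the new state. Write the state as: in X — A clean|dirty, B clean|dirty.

in A — A dirty, B clean

start: in B — A dirty, B clean
1. Left → in A — A dirty, B clean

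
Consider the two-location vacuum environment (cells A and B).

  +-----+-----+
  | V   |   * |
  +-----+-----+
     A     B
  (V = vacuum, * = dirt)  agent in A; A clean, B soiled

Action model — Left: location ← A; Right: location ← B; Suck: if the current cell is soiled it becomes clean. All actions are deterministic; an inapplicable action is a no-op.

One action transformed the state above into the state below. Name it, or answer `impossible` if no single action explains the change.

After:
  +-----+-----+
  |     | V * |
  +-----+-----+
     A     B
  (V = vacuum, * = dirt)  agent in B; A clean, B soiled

try  Left: (A; A:clean, B:soiled)
try Right: (B; A:clean, B:soiled)  ← match
try  Suck: (A; A:clean, B:soiled)

Right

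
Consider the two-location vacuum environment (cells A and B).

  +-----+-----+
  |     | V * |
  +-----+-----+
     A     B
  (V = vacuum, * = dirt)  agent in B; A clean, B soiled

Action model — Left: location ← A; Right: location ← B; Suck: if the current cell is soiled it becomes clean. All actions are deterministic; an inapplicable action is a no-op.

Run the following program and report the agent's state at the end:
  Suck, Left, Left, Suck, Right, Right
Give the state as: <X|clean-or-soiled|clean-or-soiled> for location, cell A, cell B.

Suck (#1): <B|clean|clean>
Left (#2): <A|clean|clean>
Left (#3): <A|clean|clean>
Suck (#4): <A|clean|clean>
Right (#5): <B|clean|clean>
Right (#6): <B|clean|clean>

<B|clean|clean>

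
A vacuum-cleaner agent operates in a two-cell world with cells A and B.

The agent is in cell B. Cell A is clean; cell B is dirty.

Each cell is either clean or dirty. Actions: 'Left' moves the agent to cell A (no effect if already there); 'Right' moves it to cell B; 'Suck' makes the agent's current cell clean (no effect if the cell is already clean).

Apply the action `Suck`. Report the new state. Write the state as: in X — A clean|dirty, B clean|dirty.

in B — A clean, B clean

start: in B — A clean, B dirty
1. Suck → in B — A clean, B clean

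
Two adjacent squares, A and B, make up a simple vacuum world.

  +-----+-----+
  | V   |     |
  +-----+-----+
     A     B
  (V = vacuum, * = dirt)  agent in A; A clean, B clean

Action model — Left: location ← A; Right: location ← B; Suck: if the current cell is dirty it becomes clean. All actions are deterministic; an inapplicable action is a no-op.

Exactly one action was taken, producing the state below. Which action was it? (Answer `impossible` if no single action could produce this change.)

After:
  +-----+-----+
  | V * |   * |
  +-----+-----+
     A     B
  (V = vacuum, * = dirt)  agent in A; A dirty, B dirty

impossible

try  Left: loc=A A=clean B=clean
try Right: loc=B A=clean B=clean
try  Suck: loc=A A=clean B=clean
no single action produces the after-state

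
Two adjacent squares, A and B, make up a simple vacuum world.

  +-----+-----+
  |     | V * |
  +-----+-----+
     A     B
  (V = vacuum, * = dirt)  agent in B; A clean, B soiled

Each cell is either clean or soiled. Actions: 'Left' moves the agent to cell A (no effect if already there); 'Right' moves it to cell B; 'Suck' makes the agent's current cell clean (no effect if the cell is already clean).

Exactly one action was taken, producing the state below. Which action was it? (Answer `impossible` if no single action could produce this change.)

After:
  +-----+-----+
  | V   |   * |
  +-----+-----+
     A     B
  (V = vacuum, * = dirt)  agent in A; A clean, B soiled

try  Left: (A; A:clean, B:soiled)  ← match
try Right: (B; A:clean, B:soiled)
try  Suck: (B; A:clean, B:clean)

Left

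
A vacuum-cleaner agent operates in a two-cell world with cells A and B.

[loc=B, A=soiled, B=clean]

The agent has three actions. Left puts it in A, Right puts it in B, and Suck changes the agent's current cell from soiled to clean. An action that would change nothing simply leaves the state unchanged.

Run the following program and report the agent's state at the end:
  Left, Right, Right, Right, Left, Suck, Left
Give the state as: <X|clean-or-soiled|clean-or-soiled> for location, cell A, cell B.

step 1/7 (Left): <A|soiled|clean>
step 2/7 (Right): <B|soiled|clean>
step 3/7 (Right): <B|soiled|clean>
step 4/7 (Right): <B|soiled|clean>
step 5/7 (Left): <A|soiled|clean>
step 6/7 (Suck): <A|clean|clean>
step 7/7 (Left): <A|clean|clean>

<A|clean|clean>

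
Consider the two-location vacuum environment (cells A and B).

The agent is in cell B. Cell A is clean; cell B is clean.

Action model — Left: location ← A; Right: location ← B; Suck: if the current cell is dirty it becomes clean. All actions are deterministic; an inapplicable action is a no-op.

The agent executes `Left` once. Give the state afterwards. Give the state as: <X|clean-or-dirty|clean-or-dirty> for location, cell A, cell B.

<A|clean|clean>

start: <B|clean|clean>
1. Left → <A|clean|clean>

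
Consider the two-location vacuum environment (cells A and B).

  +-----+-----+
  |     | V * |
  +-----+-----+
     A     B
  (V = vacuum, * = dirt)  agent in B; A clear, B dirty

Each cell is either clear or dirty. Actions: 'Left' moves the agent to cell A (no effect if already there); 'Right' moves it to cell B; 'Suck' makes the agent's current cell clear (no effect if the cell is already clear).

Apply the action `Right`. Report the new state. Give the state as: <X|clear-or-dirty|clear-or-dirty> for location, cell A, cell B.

start: <B|clear|dirty>
step 1/1 (Right): <B|clear|dirty>

<B|clear|dirty>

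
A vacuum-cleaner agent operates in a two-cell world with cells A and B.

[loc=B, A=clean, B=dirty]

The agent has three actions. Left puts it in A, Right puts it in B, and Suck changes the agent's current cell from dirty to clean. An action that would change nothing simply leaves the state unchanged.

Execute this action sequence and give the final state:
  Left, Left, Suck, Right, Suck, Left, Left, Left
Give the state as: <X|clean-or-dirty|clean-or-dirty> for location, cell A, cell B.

t=1 Left ⇒ <A|clean|dirty>
t=2 Left ⇒ <A|clean|dirty>
t=3 Suck ⇒ <A|clean|dirty>
t=4 Right ⇒ <B|clean|dirty>
t=5 Suck ⇒ <B|clean|clean>
t=6 Left ⇒ <A|clean|clean>
t=7 Left ⇒ <A|clean|clean>
t=8 Left ⇒ <A|clean|clean>

<A|clean|clean>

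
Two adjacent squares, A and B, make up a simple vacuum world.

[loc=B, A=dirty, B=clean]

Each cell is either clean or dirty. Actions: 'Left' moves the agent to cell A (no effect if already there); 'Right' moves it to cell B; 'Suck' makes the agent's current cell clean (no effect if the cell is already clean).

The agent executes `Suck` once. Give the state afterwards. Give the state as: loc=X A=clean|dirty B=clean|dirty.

start: loc=B A=dirty B=clean
1) do Suck; now loc=B A=dirty B=clean

loc=B A=dirty B=clean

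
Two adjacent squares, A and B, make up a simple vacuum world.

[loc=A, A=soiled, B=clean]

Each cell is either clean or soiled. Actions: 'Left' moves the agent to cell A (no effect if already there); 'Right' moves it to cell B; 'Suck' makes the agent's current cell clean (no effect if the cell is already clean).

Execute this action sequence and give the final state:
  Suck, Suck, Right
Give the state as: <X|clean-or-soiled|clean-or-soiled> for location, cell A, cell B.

1) do Suck; now <A|clean|clean>
2) do Suck; now <A|clean|clean>
3) do Right; now <B|clean|clean>

<B|clean|clean>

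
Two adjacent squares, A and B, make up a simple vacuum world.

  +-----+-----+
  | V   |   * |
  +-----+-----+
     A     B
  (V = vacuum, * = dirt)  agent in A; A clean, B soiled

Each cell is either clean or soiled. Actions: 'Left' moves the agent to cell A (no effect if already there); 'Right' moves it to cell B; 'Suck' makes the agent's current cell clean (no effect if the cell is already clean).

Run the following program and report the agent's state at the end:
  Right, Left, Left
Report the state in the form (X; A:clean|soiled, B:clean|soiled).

(A; A:clean, B:soiled)

Right (#1): (B; A:clean, B:soiled)
Left (#2): (A; A:clean, B:soiled)
Left (#3): (A; A:clean, B:soiled)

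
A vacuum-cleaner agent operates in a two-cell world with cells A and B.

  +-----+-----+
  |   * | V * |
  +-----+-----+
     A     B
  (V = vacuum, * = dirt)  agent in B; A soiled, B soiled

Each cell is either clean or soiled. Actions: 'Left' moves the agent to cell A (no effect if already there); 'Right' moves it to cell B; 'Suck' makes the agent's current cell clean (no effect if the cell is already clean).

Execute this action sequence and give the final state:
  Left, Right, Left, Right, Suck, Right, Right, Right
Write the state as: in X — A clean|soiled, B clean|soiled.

in B — A soiled, B clean

step 1/8 (Left): in A — A soiled, B soiled
step 2/8 (Right): in B — A soiled, B soiled
step 3/8 (Left): in A — A soiled, B soiled
step 4/8 (Right): in B — A soiled, B soiled
step 5/8 (Suck): in B — A soiled, B clean
step 6/8 (Right): in B — A soiled, B clean
step 7/8 (Right): in B — A soiled, B clean
step 8/8 (Right): in B — A soiled, B clean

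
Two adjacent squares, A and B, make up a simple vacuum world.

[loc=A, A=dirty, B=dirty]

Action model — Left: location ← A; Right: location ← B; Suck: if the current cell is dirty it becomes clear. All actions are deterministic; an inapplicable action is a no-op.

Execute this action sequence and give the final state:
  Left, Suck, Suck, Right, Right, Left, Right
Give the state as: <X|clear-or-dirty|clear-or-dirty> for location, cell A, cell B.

1) do Left; now <A|dirty|dirty>
2) do Suck; now <A|clear|dirty>
3) do Suck; now <A|clear|dirty>
4) do Right; now <B|clear|dirty>
5) do Right; now <B|clear|dirty>
6) do Left; now <A|clear|dirty>
7) do Right; now <B|clear|dirty>

<B|clear|dirty>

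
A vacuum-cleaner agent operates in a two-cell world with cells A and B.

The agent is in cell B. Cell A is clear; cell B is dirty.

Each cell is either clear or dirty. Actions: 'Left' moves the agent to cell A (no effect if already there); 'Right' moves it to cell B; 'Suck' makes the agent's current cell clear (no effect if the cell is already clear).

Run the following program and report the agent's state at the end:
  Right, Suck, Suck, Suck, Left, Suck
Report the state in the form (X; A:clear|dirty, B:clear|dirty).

(A; A:clear, B:clear)

Right (#1): (B; A:clear, B:dirty)
Suck (#2): (B; A:clear, B:clear)
Suck (#3): (B; A:clear, B:clear)
Suck (#4): (B; A:clear, B:clear)
Left (#5): (A; A:clear, B:clear)
Suck (#6): (A; A:clear, B:clear)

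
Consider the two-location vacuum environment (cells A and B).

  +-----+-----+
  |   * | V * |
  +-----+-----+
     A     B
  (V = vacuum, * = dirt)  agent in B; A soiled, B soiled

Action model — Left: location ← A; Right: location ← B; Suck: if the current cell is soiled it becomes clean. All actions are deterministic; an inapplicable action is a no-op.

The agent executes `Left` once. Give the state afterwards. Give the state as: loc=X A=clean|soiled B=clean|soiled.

start: loc=B A=soiled B=soiled
1) do Left; now loc=A A=soiled B=soiled

loc=A A=soiled B=soiled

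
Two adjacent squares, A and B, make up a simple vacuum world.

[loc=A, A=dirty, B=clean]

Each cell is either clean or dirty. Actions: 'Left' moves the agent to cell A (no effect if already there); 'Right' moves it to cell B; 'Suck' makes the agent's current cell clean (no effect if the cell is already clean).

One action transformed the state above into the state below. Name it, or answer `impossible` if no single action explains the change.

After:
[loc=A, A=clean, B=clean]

try  Left: in A — A dirty, B clean
try Right: in B — A dirty, B clean
try  Suck: in A — A clean, B clean  ← match

Suck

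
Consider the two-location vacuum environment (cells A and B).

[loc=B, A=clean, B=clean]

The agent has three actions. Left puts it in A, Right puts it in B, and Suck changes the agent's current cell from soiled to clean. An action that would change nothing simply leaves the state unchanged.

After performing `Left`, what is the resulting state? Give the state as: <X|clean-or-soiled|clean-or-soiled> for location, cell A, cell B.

<A|clean|clean>

start: <B|clean|clean>
[1] after Left: <A|clean|clean>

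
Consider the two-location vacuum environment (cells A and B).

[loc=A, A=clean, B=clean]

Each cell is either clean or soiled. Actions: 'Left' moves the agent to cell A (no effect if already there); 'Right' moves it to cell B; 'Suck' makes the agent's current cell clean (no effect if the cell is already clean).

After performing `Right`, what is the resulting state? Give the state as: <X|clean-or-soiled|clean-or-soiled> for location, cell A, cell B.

<B|clean|clean>

start: <A|clean|clean>
step 1/1 (Right): <B|clean|clean>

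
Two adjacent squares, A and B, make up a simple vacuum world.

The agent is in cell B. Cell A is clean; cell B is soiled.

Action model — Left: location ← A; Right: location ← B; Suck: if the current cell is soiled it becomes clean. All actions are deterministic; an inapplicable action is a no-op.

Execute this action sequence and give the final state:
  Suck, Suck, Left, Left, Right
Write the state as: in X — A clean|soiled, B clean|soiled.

[1] after Suck: in B — A clean, B clean
[2] after Suck: in B — A clean, B clean
[3] after Left: in A — A clean, B clean
[4] after Left: in A — A clean, B clean
[5] after Right: in B — A clean, B clean

in B — A clean, B clean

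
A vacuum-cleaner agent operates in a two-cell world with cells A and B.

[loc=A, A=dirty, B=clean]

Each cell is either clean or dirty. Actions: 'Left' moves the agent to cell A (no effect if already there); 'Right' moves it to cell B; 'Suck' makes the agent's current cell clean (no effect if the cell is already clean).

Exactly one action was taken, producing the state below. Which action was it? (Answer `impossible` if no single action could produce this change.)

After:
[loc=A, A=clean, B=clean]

try  Left: (A; A:dirty, B:clean)
try Right: (B; A:dirty, B:clean)
try  Suck: (A; A:clean, B:clean)  ← match

Suck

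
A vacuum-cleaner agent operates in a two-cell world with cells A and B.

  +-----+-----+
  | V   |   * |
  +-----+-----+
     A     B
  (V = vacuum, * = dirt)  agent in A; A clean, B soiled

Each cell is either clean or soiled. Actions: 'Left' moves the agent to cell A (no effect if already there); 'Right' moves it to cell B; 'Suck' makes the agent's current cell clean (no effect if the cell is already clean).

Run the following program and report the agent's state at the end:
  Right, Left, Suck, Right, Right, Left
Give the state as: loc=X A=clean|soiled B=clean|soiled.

Right (#1): loc=B A=clean B=soiled
Left (#2): loc=A A=clean B=soiled
Suck (#3): loc=A A=clean B=soiled
Right (#4): loc=B A=clean B=soiled
Right (#5): loc=B A=clean B=soiled
Left (#6): loc=A A=clean B=soiled

loc=A A=clean B=soiled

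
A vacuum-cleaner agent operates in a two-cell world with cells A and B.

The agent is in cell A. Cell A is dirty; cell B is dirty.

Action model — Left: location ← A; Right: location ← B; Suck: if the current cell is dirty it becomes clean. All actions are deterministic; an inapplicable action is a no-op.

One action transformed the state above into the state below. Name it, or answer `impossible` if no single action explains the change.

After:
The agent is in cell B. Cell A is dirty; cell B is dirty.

try  Left: <A|dirty|dirty>
try Right: <B|dirty|dirty>  ← match
try  Suck: <A|clean|dirty>

Right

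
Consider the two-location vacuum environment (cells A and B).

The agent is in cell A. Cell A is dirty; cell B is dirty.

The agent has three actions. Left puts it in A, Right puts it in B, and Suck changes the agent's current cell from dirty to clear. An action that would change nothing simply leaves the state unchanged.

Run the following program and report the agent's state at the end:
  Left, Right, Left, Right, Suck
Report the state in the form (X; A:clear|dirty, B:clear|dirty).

(B; A:dirty, B:clear)

1) do Left; now (A; A:dirty, B:dirty)
2) do Right; now (B; A:dirty, B:dirty)
3) do Left; now (A; A:dirty, B:dirty)
4) do Right; now (B; A:dirty, B:dirty)
5) do Suck; now (B; A:dirty, B:clear)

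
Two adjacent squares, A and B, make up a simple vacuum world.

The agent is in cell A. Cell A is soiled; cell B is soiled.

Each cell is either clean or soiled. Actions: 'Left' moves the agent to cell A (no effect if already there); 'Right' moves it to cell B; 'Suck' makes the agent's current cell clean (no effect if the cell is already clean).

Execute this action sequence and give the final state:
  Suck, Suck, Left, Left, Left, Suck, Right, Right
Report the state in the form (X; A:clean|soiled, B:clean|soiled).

Suck (#1): (A; A:clean, B:soiled)
Suck (#2): (A; A:clean, B:soiled)
Left (#3): (A; A:clean, B:soiled)
Left (#4): (A; A:clean, B:soiled)
Left (#5): (A; A:clean, B:soiled)
Suck (#6): (A; A:clean, B:soiled)
Right (#7): (B; A:clean, B:soiled)
Right (#8): (B; A:clean, B:soiled)

(B; A:clean, B:soiled)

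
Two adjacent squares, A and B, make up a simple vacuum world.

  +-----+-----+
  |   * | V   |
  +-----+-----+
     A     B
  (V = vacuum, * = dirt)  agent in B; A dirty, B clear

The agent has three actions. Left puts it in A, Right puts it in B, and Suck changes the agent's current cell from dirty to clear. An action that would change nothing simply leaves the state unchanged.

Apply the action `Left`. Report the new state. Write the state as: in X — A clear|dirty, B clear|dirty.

start: in B — A dirty, B clear
step 1/1 (Left): in A — A dirty, B clear

in A — A dirty, B clear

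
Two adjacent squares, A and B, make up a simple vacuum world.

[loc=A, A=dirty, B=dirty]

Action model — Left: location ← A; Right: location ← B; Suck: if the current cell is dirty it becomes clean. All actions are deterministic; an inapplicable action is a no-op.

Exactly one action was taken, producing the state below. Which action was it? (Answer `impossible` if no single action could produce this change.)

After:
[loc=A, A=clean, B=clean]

impossible

try  Left: (A; A:dirty, B:dirty)
try Right: (B; A:dirty, B:dirty)
try  Suck: (A; A:clean, B:dirty)
no single action produces the after-state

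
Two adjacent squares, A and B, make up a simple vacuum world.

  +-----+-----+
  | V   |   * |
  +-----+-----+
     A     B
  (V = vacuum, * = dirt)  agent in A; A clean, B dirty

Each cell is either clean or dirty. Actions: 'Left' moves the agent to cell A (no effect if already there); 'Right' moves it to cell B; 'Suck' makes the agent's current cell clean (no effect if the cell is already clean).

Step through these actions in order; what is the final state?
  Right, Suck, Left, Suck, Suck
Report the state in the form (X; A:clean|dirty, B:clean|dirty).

step 1/5 (Right): (B; A:clean, B:dirty)
step 2/5 (Suck): (B; A:clean, B:clean)
step 3/5 (Left): (A; A:clean, B:clean)
step 4/5 (Suck): (A; A:clean, B:clean)
step 5/5 (Suck): (A; A:clean, B:clean)

(A; A:clean, B:clean)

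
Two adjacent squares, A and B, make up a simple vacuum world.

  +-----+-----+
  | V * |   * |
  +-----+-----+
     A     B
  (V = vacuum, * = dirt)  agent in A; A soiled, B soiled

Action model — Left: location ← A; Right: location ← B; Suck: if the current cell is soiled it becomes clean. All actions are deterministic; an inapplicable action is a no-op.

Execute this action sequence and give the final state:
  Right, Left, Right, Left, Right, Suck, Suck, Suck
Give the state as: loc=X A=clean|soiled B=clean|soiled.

step 1/8 (Right): loc=B A=soiled B=soiled
step 2/8 (Left): loc=A A=soiled B=soiled
step 3/8 (Right): loc=B A=soiled B=soiled
step 4/8 (Left): loc=A A=soiled B=soiled
step 5/8 (Right): loc=B A=soiled B=soiled
step 6/8 (Suck): loc=B A=soiled B=clean
step 7/8 (Suck): loc=B A=soiled B=clean
step 8/8 (Suck): loc=B A=soiled B=clean

loc=B A=soiled B=clean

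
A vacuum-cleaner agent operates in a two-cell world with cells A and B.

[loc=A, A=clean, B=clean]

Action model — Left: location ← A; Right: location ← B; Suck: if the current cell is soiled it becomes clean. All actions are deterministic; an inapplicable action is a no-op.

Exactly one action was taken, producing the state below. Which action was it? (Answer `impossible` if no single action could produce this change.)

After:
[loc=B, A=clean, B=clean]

Right

try  Left: <A|clean|clean>
try Right: <B|clean|clean>  ← match
try  Suck: <A|clean|clean>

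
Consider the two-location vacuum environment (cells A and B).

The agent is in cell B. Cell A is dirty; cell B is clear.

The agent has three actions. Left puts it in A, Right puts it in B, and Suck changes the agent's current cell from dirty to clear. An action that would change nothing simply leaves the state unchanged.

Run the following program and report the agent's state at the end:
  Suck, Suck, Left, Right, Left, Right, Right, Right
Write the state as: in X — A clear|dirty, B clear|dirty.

in B — A dirty, B clear

Suck (#1): in B — A dirty, B clear
Suck (#2): in B — A dirty, B clear
Left (#3): in A — A dirty, B clear
Right (#4): in B — A dirty, B clear
Left (#5): in A — A dirty, B clear
Right (#6): in B — A dirty, B clear
Right (#7): in B — A dirty, B clear
Right (#8): in B — A dirty, B clear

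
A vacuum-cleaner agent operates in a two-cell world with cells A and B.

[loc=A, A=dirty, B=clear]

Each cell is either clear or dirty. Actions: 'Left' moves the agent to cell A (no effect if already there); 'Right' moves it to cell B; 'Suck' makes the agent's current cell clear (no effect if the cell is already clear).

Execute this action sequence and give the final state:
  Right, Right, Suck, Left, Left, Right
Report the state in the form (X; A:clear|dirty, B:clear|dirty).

(B; A:dirty, B:clear)

1. Right → (B; A:dirty, B:clear)
2. Right → (B; A:dirty, B:clear)
3. Suck → (B; A:dirty, B:clear)
4. Left → (A; A:dirty, B:clear)
5. Left → (A; A:dirty, B:clear)
6. Right → (B; A:dirty, B:clear)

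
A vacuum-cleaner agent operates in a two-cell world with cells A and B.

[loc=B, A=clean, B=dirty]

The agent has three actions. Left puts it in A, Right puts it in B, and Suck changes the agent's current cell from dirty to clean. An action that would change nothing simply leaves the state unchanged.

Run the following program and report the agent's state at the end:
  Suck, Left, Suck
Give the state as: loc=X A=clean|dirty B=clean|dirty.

loc=A A=clean B=clean

Suck (#1): loc=B A=clean B=clean
Left (#2): loc=A A=clean B=clean
Suck (#3): loc=A A=clean B=clean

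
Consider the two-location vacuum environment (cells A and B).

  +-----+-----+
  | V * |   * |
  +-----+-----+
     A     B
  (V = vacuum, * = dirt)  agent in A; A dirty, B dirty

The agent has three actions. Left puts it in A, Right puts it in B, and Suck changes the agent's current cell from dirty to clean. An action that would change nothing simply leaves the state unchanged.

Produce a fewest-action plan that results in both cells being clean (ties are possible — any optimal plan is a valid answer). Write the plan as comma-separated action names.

step 1/3 (Suck): loc=A A=clean B=dirty
step 2/3 (Right): loc=B A=clean B=dirty
step 3/3 (Suck): loc=B A=clean B=clean
min 3: Suck A + move + Suck B

Suck, Right, Suck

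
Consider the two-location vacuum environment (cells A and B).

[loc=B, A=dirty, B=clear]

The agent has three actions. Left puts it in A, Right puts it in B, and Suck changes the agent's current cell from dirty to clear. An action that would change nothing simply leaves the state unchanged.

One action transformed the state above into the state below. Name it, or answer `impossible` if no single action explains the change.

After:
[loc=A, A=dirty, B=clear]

Left

try  Left: in A — A dirty, B clear  ← match
try Right: in B — A dirty, B clear
try  Suck: in B — A dirty, B clear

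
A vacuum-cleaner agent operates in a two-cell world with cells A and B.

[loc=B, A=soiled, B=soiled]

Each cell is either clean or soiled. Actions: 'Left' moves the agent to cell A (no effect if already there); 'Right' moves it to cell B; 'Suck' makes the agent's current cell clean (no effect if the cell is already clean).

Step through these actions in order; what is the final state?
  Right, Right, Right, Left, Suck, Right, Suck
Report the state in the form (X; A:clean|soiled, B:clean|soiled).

(B; A:clean, B:clean)

step 1/7 (Right): (B; A:soiled, B:soiled)
step 2/7 (Right): (B; A:soiled, B:soiled)
step 3/7 (Right): (B; A:soiled, B:soiled)
step 4/7 (Left): (A; A:soiled, B:soiled)
step 5/7 (Suck): (A; A:clean, B:soiled)
step 6/7 (Right): (B; A:clean, B:soiled)
step 7/7 (Suck): (B; A:clean, B:clean)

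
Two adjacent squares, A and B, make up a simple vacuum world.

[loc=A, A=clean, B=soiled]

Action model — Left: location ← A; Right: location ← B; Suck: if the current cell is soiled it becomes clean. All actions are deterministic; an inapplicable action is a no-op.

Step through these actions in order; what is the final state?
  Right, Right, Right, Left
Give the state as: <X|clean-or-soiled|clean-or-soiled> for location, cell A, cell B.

<A|clean|soiled>

1. Right → <B|clean|soiled>
2. Right → <B|clean|soiled>
3. Right → <B|clean|soiled>
4. Left → <A|clean|soiled>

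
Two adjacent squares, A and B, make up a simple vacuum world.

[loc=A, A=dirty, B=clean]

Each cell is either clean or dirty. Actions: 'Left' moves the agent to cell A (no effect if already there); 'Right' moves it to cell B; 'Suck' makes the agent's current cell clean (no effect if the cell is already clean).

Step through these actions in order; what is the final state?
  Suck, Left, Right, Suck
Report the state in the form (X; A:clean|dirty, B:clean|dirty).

(B; A:clean, B:clean)

1. Suck → (A; A:clean, B:clean)
2. Left → (A; A:clean, B:clean)
3. Right → (B; A:clean, B:clean)
4. Suck → (B; A:clean, B:clean)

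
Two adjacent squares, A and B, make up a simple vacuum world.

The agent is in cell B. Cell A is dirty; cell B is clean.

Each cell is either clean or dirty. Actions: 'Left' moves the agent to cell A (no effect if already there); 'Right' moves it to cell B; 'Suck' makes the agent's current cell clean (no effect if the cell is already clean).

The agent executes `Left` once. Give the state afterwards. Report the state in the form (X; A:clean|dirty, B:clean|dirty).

(A; A:dirty, B:clean)

start: (B; A:dirty, B:clean)
Left (#1): (A; A:dirty, B:clean)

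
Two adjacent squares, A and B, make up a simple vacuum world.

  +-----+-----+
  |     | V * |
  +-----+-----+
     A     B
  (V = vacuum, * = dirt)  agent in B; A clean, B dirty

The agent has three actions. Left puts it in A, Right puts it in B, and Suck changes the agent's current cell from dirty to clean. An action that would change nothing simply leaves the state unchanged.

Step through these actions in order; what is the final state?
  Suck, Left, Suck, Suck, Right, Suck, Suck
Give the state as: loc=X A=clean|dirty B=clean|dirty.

loc=B A=clean B=clean

[1] after Suck: loc=B A=clean B=clean
[2] after Left: loc=A A=clean B=clean
[3] after Suck: loc=A A=clean B=clean
[4] after Suck: loc=A A=clean B=clean
[5] after Right: loc=B A=clean B=clean
[6] after Suck: loc=B A=clean B=clean
[7] after Suck: loc=B A=clean B=clean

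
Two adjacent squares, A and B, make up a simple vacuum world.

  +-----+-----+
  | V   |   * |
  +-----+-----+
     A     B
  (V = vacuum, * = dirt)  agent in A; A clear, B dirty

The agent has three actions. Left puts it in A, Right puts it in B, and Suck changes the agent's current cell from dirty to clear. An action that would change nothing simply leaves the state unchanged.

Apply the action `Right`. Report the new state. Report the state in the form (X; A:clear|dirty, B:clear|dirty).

(B; A:clear, B:dirty)

start: (A; A:clear, B:dirty)
Right (#1): (B; A:clear, B:dirty)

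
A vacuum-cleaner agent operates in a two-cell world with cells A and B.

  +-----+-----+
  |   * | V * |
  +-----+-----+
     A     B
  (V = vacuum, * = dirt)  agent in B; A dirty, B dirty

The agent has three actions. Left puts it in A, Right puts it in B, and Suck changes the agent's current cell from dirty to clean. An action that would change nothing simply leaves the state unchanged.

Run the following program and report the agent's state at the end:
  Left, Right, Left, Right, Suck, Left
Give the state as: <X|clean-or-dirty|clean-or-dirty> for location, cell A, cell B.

1) do Left; now <A|dirty|dirty>
2) do Right; now <B|dirty|dirty>
3) do Left; now <A|dirty|dirty>
4) do Right; now <B|dirty|dirty>
5) do Suck; now <B|dirty|clean>
6) do Left; now <A|dirty|clean>

<A|dirty|clean>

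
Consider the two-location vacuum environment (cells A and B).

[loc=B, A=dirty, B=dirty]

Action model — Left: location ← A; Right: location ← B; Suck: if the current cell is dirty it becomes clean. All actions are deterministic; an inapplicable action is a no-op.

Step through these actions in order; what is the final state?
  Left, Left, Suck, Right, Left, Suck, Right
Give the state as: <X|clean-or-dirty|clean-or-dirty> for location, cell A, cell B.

<B|clean|dirty>

1. Left → <A|dirty|dirty>
2. Left → <A|dirty|dirty>
3. Suck → <A|clean|dirty>
4. Right → <B|clean|dirty>
5. Left → <A|clean|dirty>
6. Suck → <A|clean|dirty>
7. Right → <B|clean|dirty>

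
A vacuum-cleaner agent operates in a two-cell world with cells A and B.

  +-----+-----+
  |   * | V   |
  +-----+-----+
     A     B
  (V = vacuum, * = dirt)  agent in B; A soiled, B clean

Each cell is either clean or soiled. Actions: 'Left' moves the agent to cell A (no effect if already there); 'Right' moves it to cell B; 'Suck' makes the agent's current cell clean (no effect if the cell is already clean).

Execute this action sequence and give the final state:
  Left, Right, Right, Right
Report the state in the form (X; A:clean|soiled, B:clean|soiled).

(B; A:soiled, B:clean)

[1] after Left: (A; A:soiled, B:clean)
[2] after Right: (B; A:soiled, B:clean)
[3] after Right: (B; A:soiled, B:clean)
[4] after Right: (B; A:soiled, B:clean)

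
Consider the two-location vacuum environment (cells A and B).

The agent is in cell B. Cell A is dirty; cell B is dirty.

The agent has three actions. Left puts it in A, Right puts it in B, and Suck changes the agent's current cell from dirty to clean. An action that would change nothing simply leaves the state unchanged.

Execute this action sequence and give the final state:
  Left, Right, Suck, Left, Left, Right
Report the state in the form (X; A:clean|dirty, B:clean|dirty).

(B; A:dirty, B:clean)

1) do Left; now (A; A:dirty, B:dirty)
2) do Right; now (B; A:dirty, B:dirty)
3) do Suck; now (B; A:dirty, B:clean)
4) do Left; now (A; A:dirty, B:clean)
5) do Left; now (A; A:dirty, B:clean)
6) do Right; now (B; A:dirty, B:clean)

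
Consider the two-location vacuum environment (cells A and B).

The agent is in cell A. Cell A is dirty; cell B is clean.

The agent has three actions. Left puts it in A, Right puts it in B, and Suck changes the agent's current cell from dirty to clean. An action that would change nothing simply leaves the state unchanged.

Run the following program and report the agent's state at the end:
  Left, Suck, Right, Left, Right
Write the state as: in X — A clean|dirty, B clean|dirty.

in B — A clean, B clean

1) do Left; now in A — A dirty, B clean
2) do Suck; now in A — A clean, B clean
3) do Right; now in B — A clean, B clean
4) do Left; now in A — A clean, B clean
5) do Right; now in B — A clean, B clean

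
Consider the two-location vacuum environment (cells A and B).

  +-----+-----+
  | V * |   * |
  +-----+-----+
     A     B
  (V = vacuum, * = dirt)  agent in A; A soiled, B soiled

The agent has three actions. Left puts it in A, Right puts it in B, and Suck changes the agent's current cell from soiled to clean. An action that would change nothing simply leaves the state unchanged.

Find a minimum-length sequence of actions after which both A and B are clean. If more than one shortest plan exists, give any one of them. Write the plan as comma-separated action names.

Suck, Right, Suck

t=1 Suck ⇒ <A|clean|soiled>
t=2 Right ⇒ <B|clean|soiled>
t=3 Suck ⇒ <B|clean|clean>
min 3: Suck A + move + Suck B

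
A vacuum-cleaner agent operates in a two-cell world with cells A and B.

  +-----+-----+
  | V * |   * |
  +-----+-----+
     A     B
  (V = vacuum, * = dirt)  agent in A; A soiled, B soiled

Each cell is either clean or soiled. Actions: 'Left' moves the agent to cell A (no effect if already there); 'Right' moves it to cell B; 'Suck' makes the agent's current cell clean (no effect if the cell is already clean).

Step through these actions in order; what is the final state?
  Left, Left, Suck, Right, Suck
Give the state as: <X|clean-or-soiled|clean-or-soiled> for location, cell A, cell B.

t=1 Left ⇒ <A|soiled|soiled>
t=2 Left ⇒ <A|soiled|soiled>
t=3 Suck ⇒ <A|clean|soiled>
t=4 Right ⇒ <B|clean|soiled>
t=5 Suck ⇒ <B|clean|clean>

<B|clean|clean>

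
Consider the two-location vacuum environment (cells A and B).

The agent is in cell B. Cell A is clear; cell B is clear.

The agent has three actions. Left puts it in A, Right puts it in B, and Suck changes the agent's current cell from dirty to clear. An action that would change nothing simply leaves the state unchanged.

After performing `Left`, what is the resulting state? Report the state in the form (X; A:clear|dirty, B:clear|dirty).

(A; A:clear, B:clear)

start: (B; A:clear, B:clear)
step 1/1 (Left): (A; A:clear, B:clear)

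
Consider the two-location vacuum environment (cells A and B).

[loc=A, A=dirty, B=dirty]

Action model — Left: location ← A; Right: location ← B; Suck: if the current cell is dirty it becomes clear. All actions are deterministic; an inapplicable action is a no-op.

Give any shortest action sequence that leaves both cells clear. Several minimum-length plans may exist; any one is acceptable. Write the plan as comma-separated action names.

step 1/3 (Suck): in A — A clear, B dirty
step 2/3 (Right): in B — A clear, B dirty
step 3/3 (Suck): in B — A clear, B clear
min 3: Suck A + move + Suck B

Suck, Right, Suck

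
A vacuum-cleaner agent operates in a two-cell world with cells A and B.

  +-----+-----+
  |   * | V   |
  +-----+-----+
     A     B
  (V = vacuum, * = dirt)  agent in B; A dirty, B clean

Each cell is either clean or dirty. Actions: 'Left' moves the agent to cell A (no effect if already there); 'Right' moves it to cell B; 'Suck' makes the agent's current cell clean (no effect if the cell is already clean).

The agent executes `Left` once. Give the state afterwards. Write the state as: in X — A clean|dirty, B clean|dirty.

in A — A dirty, B clean

start: in B — A dirty, B clean
1) do Left; now in A — A dirty, B clean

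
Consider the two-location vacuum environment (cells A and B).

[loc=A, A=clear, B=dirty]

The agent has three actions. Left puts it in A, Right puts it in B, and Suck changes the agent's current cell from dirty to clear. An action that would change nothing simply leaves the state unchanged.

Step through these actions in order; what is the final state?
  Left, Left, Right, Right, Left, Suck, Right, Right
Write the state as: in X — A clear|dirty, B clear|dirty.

1) do Left; now in A — A clear, B dirty
2) do Left; now in A — A clear, B dirty
3) do Right; now in B — A clear, B dirty
4) do Right; now in B — A clear, B dirty
5) do Left; now in A — A clear, B dirty
6) do Suck; now in A — A clear, B dirty
7) do Right; now in B — A clear, B dirty
8) do Right; now in B — A clear, B dirty

in B — A clear, B dirty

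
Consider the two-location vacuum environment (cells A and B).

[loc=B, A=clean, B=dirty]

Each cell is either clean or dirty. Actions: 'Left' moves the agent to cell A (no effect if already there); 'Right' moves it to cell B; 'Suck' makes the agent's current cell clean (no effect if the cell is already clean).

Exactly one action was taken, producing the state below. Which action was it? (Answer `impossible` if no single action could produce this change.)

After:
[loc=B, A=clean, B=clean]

Suck

try  Left: in A — A clean, B dirty
try Right: in B — A clean, B dirty
try  Suck: in B — A clean, B clean  ← match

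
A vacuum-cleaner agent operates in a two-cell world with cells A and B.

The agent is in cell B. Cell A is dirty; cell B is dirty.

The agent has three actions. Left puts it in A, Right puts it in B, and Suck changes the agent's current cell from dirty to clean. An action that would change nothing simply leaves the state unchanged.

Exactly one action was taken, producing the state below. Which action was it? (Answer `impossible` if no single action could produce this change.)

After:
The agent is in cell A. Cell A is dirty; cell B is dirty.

try  Left: in A — A dirty, B dirty  ← match
try Right: in B — A dirty, B dirty
try  Suck: in B — A dirty, B clean

Left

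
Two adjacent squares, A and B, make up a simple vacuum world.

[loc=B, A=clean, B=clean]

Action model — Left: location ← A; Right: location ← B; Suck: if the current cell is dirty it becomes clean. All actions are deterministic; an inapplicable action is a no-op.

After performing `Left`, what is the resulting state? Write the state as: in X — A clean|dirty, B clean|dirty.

start: in B — A clean, B clean
1. Left → in A — A clean, B clean

in A — A clean, B clean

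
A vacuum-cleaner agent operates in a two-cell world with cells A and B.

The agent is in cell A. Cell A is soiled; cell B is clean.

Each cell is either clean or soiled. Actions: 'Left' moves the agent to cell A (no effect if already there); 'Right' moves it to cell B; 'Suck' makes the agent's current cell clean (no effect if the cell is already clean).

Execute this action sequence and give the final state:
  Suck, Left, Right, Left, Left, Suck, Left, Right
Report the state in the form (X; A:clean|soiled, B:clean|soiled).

t=1 Suck ⇒ (A; A:clean, B:clean)
t=2 Left ⇒ (A; A:clean, B:clean)
t=3 Right ⇒ (B; A:clean, B:clean)
t=4 Left ⇒ (A; A:clean, B:clean)
t=5 Left ⇒ (A; A:clean, B:clean)
t=6 Suck ⇒ (A; A:clean, B:clean)
t=7 Left ⇒ (A; A:clean, B:clean)
t=8 Right ⇒ (B; A:clean, B:clean)

(B; A:clean, B:clean)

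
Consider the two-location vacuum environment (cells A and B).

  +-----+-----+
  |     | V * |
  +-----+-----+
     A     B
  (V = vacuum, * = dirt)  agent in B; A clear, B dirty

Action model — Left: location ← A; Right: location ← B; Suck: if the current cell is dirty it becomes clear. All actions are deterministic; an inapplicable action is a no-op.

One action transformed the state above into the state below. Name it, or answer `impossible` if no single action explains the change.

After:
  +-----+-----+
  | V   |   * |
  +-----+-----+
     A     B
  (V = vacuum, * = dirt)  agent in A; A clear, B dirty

Left

try  Left: loc=A A=clear B=dirty  ← match
try Right: loc=B A=clear B=dirty
try  Suck: loc=B A=clear B=clear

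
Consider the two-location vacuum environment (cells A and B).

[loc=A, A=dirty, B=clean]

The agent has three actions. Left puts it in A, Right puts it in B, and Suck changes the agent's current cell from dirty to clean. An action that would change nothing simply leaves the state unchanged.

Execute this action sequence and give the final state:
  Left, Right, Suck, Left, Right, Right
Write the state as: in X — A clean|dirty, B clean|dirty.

in B — A dirty, B clean

step 1/6 (Left): in A — A dirty, B clean
step 2/6 (Right): in B — A dirty, B clean
step 3/6 (Suck): in B — A dirty, B clean
step 4/6 (Left): in A — A dirty, B clean
step 5/6 (Right): in B — A dirty, B clean
step 6/6 (Right): in B — A dirty, B clean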